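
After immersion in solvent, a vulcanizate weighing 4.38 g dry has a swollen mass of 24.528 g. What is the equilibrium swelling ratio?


Q = W_swollen / W_dry
Q = 24.528 / 4.38
Q = 5.6

Q = 5.6


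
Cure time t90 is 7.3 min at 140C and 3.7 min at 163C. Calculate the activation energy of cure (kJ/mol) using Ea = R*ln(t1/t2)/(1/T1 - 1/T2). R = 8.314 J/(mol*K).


T1 = 413.15 K, T2 = 436.15 K
1/T1 - 1/T2 = 1.2764e-04
ln(t1/t2) = ln(7.3/3.7) = 0.6795
Ea = 8.314 * 0.6795 / 1.2764e-04 = 44263.0994 J/mol
Ea = 44.26 kJ/mol

44.26 kJ/mol


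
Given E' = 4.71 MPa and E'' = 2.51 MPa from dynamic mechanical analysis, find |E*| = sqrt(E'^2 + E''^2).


|E*| = sqrt(E'^2 + E''^2)
= sqrt(4.71^2 + 2.51^2)
= sqrt(22.1841 + 6.3001)
= 5.337 MPa

5.337 MPa


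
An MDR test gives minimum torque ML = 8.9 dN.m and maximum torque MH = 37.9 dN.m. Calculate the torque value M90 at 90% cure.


M90 = ML + 0.9 * (MH - ML)
M90 = 8.9 + 0.9 * (37.9 - 8.9)
M90 = 8.9 + 0.9 * 29.0
M90 = 35.0 dN.m

35.0 dN.m


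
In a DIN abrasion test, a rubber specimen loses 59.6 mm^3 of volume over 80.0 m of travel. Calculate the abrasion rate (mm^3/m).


Rate = volume_loss / distance
= 59.6 / 80.0
= 0.745 mm^3/m

0.745 mm^3/m


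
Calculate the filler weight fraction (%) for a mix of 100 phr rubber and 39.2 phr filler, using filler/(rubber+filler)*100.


Filler % = filler / (rubber + filler) * 100
= 39.2 / (100 + 39.2) * 100
= 39.2 / 139.2 * 100
= 28.16%

28.16%


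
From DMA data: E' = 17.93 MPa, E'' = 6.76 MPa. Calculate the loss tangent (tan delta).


tan delta = E'' / E'
= 6.76 / 17.93
= 0.377

tan delta = 0.377


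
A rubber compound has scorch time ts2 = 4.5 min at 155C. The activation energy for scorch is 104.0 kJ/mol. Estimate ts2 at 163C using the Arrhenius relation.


Convert temperatures: T1 = 155 + 273.15 = 428.15 K, T2 = 163 + 273.15 = 436.15 K
ts2_new = 4.5 * exp(104000 / 8.314 * (1/436.15 - 1/428.15))
1/T2 - 1/T1 = -4.2841e-05
ts2_new = 2.63 min

2.63 min


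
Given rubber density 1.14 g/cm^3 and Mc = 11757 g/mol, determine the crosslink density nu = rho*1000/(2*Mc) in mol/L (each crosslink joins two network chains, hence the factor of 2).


nu = rho * 1000 / (2 * Mc)
nu = 1.14 * 1000 / (2 * 11757)
nu = 1140.0 / 23514
nu = 0.0485 mol/L

0.0485 mol/L


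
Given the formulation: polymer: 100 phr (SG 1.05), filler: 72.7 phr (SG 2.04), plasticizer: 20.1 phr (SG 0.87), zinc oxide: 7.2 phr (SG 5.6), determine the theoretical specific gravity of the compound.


Sum of weights = 200.0
Volume contributions:
  polymer: 100/1.05 = 95.2381
  filler: 72.7/2.04 = 35.6373
  plasticizer: 20.1/0.87 = 23.1034
  zinc oxide: 7.2/5.6 = 1.2857
Sum of volumes = 155.2645
SG = 200.0 / 155.2645 = 1.288

SG = 1.288


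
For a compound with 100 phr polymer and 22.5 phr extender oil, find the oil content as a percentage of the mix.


Oil % = oil / (100 + oil) * 100
= 22.5 / (100 + 22.5) * 100
= 22.5 / 122.5 * 100
= 18.37%

18.37%


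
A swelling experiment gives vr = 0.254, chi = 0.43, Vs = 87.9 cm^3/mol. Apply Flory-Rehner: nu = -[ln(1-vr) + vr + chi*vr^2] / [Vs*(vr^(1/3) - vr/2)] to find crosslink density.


ln(1 - vr) = ln(1 - 0.254) = -0.2930
Numerator = -((-0.2930) + 0.254 + 0.43 * 0.254^2) = 0.0113
Denominator = 87.9 * (0.254^(1/3) - 0.254/2) = 44.5040
nu = 0.0113 / 44.5040 = 2.5364e-04 mol/cm^3

2.5364e-04 mol/cm^3


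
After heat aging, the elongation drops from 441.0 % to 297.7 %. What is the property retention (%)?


Retention = aged / original * 100
= 297.7 / 441.0 * 100
= 67.5%

67.5%


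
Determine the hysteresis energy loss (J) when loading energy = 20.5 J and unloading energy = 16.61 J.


Hysteresis loss = loading - unloading
= 20.5 - 16.61
= 3.89 J

3.89 J


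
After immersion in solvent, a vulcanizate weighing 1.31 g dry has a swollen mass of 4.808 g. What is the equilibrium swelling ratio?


Q = W_swollen / W_dry
Q = 4.808 / 1.31
Q = 3.67

Q = 3.67


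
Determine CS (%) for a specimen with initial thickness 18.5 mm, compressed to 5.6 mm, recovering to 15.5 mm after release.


CS = (t0 - recovered) / (t0 - ts) * 100
= (18.5 - 15.5) / (18.5 - 5.6) * 100
= 3.0 / 12.9 * 100
= 23.3%

23.3%


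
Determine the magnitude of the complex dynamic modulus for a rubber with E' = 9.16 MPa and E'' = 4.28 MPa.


|E*| = sqrt(E'^2 + E''^2)
= sqrt(9.16^2 + 4.28^2)
= sqrt(83.9056 + 18.3184)
= 10.111 MPa

10.111 MPa


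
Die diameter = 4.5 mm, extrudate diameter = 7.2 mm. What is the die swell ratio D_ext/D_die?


Die swell ratio = D_extrudate / D_die
= 7.2 / 4.5
= 1.6

Die swell = 1.6


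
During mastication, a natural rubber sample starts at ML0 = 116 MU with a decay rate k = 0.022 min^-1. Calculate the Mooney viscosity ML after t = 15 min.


ML = ML0 * exp(-k * t)
ML = 116 * exp(-0.022 * 15)
ML = 116 * 0.7189
ML = 83.4 MU

83.4 MU


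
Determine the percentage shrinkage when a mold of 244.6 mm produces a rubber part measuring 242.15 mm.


Shrinkage = (mold - part) / mold * 100
= (244.6 - 242.15) / 244.6 * 100
= 2.45 / 244.6 * 100
= 1.0%

1.0%


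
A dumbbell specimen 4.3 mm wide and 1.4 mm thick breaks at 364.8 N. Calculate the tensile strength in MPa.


Area = width * thickness = 4.3 * 1.4 = 6.02 mm^2
TS = force / area = 364.8 / 6.02 = 60.6 MPa

60.6 MPa


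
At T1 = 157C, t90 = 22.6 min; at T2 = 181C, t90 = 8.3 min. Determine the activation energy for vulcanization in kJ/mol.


T1 = 430.15 K, T2 = 454.15 K
1/T1 - 1/T2 = 1.2285e-04
ln(t1/t2) = ln(22.6/8.3) = 1.0017
Ea = 8.314 * 1.0017 / 1.2285e-04 = 67788.0696 J/mol
Ea = 67.79 kJ/mol

67.79 kJ/mol


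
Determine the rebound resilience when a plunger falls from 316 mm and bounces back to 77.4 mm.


Resilience = h_rebound / h_drop * 100
= 77.4 / 316 * 100
= 24.5%

24.5%


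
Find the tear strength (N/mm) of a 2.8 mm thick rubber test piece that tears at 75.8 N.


Tear strength = force / thickness
= 75.8 / 2.8
= 27.07 N/mm

27.07 N/mm


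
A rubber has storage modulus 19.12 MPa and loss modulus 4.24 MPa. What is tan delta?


tan delta = E'' / E'
= 4.24 / 19.12
= 0.2218

tan delta = 0.2218


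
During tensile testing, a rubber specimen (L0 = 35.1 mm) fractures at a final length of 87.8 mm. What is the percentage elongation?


Elongation = (Lf - L0) / L0 * 100
= (87.8 - 35.1) / 35.1 * 100
= 52.7 / 35.1 * 100
= 150.1%

150.1%


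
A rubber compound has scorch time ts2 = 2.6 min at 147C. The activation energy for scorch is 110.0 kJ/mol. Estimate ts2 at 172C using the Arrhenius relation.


Convert temperatures: T1 = 147 + 273.15 = 420.15 K, T2 = 172 + 273.15 = 445.15 K
ts2_new = 2.6 * exp(110000 / 8.314 * (1/445.15 - 1/420.15))
1/T2 - 1/T1 = -1.3367e-04
ts2_new = 0.44 min

0.44 min


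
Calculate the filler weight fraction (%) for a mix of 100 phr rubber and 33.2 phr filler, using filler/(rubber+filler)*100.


Filler % = filler / (rubber + filler) * 100
= 33.2 / (100 + 33.2) * 100
= 33.2 / 133.2 * 100
= 24.92%

24.92%


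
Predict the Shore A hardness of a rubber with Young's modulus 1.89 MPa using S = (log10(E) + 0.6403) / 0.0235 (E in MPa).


log10(E) = 0.0235*S - 0.6403  =>  S = (log10(E) + 0.6403) / 0.0235
log10(1.89) = 0.276462
S = (0.276462 + 0.6403) / 0.0235 = 0.916762 / 0.0235
S = 39.0

Shore A = 39.0


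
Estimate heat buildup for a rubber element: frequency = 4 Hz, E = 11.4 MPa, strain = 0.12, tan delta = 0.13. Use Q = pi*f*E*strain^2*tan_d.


Q = pi * f * E * strain^2 * tan_d
= pi * 4 * 11.4 * 0.12^2 * 0.13
= pi * 4 * 11.4 * 0.0144 * 0.13
= 0.2682

Q = 0.2682


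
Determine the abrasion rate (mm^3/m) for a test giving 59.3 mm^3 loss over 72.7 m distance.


Rate = volume_loss / distance
= 59.3 / 72.7
= 0.816 mm^3/m

0.816 mm^3/m


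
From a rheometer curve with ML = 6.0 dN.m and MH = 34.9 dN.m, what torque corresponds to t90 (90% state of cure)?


M90 = ML + 0.9 * (MH - ML)
M90 = 6.0 + 0.9 * (34.9 - 6.0)
M90 = 6.0 + 0.9 * 28.9
M90 = 32.01 dN.m

32.01 dN.m


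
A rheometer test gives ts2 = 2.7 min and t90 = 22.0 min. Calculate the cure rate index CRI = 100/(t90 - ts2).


CRI = 100 / (t90 - ts2)
= 100 / (22.0 - 2.7)
= 100 / 19.3
= 5.18 min^-1

5.18 min^-1


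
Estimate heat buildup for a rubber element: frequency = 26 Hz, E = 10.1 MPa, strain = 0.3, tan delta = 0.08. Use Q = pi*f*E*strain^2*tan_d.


Q = pi * f * E * strain^2 * tan_d
= pi * 26 * 10.1 * 0.3^2 * 0.08
= pi * 26 * 10.1 * 0.0900 * 0.08
= 5.9399

Q = 5.9399


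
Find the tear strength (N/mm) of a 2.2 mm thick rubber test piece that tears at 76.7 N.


Tear strength = force / thickness
= 76.7 / 2.2
= 34.86 N/mm

34.86 N/mm


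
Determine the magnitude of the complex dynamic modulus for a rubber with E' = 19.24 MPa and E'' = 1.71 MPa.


|E*| = sqrt(E'^2 + E''^2)
= sqrt(19.24^2 + 1.71^2)
= sqrt(370.1776 + 2.9241)
= 19.316 MPa

19.316 MPa


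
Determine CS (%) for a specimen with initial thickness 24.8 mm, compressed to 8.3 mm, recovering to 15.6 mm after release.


CS = (t0 - recovered) / (t0 - ts) * 100
= (24.8 - 15.6) / (24.8 - 8.3) * 100
= 9.2 / 16.5 * 100
= 55.8%

55.8%


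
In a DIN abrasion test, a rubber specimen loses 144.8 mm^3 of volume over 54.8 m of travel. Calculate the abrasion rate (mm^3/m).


Rate = volume_loss / distance
= 144.8 / 54.8
= 2.642 mm^3/m

2.642 mm^3/m


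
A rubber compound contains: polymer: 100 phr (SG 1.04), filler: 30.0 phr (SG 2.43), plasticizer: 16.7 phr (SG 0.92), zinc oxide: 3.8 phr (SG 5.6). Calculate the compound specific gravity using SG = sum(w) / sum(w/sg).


Sum of weights = 150.5
Volume contributions:
  polymer: 100/1.04 = 96.1538
  filler: 30.0/2.43 = 12.3457
  plasticizer: 16.7/0.92 = 18.1522
  zinc oxide: 3.8/5.6 = 0.6786
Sum of volumes = 127.3303
SG = 150.5 / 127.3303 = 1.182

SG = 1.182


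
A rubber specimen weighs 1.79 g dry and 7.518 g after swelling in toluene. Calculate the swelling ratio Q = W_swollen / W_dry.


Q = W_swollen / W_dry
Q = 7.518 / 1.79
Q = 4.2

Q = 4.2


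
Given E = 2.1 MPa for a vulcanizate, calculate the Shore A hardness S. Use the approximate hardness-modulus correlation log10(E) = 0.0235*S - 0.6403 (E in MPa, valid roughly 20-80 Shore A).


log10(E) = 0.0235*S - 0.6403  =>  S = (log10(E) + 0.6403) / 0.0235
log10(2.1) = 0.322219
S = (0.322219 + 0.6403) / 0.0235 = 0.962519 / 0.0235
S = 41.0

Shore A = 41.0


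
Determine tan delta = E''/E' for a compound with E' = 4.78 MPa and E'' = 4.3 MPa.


tan delta = E'' / E'
= 4.3 / 4.78
= 0.8996

tan delta = 0.8996


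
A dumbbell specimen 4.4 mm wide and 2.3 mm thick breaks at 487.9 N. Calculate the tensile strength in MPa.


Area = width * thickness = 4.4 * 2.3 = 10.12 mm^2
TS = force / area = 487.9 / 10.12 = 48.21 MPa

48.21 MPa


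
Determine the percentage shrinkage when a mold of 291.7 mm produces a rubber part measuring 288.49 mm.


Shrinkage = (mold - part) / mold * 100
= (291.7 - 288.49) / 291.7 * 100
= 3.21 / 291.7 * 100
= 1.1%

1.1%


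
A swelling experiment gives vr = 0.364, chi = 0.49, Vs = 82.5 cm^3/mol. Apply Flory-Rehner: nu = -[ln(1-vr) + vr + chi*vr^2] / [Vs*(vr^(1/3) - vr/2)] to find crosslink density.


ln(1 - vr) = ln(1 - 0.364) = -0.4526
Numerator = -((-0.4526) + 0.364 + 0.49 * 0.364^2) = 0.0236
Denominator = 82.5 * (0.364^(1/3) - 0.364/2) = 43.8903
nu = 0.0236 / 43.8903 = 5.3847e-04 mol/cm^3

5.3847e-04 mol/cm^3


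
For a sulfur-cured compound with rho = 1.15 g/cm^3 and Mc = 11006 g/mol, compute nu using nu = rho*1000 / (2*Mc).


nu = rho * 1000 / (2 * Mc)
nu = 1.15 * 1000 / (2 * 11006)
nu = 1150.0 / 22012
nu = 0.0522 mol/L

0.0522 mol/L


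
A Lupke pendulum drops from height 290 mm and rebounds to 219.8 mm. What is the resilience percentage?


Resilience = h_rebound / h_drop * 100
= 219.8 / 290 * 100
= 75.8%

75.8%


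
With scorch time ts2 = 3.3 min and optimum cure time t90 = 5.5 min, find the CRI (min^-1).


CRI = 100 / (t90 - ts2)
= 100 / (5.5 - 3.3)
= 100 / 2.2
= 45.45 min^-1

45.45 min^-1


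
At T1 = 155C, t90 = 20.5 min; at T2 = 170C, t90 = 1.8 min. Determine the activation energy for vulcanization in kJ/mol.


T1 = 428.15 K, T2 = 443.15 K
1/T1 - 1/T2 = 7.9058e-05
ln(t1/t2) = ln(20.5/1.8) = 2.4326
Ea = 8.314 * 2.4326 / 7.9058e-05 = 255825.0037 J/mol
Ea = 255.83 kJ/mol

255.83 kJ/mol


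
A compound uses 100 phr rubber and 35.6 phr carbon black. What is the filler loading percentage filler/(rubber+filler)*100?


Filler % = filler / (rubber + filler) * 100
= 35.6 / (100 + 35.6) * 100
= 35.6 / 135.6 * 100
= 26.25%

26.25%


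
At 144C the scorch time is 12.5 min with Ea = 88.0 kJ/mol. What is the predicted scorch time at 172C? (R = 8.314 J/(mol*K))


Convert temperatures: T1 = 144 + 273.15 = 417.15 K, T2 = 172 + 273.15 = 445.15 K
ts2_new = 12.5 * exp(88000 / 8.314 * (1/445.15 - 1/417.15))
1/T2 - 1/T1 = -1.5079e-04
ts2_new = 2.53 min

2.53 min


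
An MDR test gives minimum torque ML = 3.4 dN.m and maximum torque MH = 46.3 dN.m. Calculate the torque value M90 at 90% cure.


M90 = ML + 0.9 * (MH - ML)
M90 = 3.4 + 0.9 * (46.3 - 3.4)
M90 = 3.4 + 0.9 * 42.9
M90 = 42.01 dN.m

42.01 dN.m


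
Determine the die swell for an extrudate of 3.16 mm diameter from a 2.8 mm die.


Die swell ratio = D_extrudate / D_die
= 3.16 / 2.8
= 1.129

Die swell = 1.129


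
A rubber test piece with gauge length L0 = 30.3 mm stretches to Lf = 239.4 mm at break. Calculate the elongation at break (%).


Elongation = (Lf - L0) / L0 * 100
= (239.4 - 30.3) / 30.3 * 100
= 209.1 / 30.3 * 100
= 690.1%

690.1%


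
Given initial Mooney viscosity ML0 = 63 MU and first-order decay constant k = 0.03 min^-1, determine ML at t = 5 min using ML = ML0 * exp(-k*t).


ML = ML0 * exp(-k * t)
ML = 63 * exp(-0.03 * 5)
ML = 63 * 0.8607
ML = 54.22 MU

54.22 MU


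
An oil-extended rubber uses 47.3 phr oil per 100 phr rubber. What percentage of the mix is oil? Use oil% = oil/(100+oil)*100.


Oil % = oil / (100 + oil) * 100
= 47.3 / (100 + 47.3) * 100
= 47.3 / 147.3 * 100
= 32.11%

32.11%


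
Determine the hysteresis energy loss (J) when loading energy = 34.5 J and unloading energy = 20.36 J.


Hysteresis loss = loading - unloading
= 34.5 - 20.36
= 14.14 J

14.14 J


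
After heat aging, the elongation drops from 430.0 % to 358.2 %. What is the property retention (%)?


Retention = aged / original * 100
= 358.2 / 430.0 * 100
= 83.3%

83.3%


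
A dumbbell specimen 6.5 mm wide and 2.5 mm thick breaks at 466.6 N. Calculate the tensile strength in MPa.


Area = width * thickness = 6.5 * 2.5 = 16.25 mm^2
TS = force / area = 466.6 / 16.25 = 28.71 MPa

28.71 MPa


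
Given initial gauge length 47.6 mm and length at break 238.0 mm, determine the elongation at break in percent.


Elongation = (Lf - L0) / L0 * 100
= (238.0 - 47.6) / 47.6 * 100
= 190.4 / 47.6 * 100
= 400.0%

400.0%


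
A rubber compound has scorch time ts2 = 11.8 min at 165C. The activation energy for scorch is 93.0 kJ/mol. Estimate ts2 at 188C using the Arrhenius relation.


Convert temperatures: T1 = 165 + 273.15 = 438.15 K, T2 = 188 + 273.15 = 461.15 K
ts2_new = 11.8 * exp(93000 / 8.314 * (1/461.15 - 1/438.15))
1/T2 - 1/T1 = -1.1383e-04
ts2_new = 3.3 min

3.3 min


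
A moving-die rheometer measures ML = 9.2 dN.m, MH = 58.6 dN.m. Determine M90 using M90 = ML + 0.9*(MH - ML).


M90 = ML + 0.9 * (MH - ML)
M90 = 9.2 + 0.9 * (58.6 - 9.2)
M90 = 9.2 + 0.9 * 49.4
M90 = 53.66 dN.m

53.66 dN.m


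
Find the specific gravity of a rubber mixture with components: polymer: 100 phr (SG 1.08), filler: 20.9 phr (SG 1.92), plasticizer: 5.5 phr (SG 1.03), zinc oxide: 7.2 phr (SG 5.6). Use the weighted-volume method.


Sum of weights = 133.6
Volume contributions:
  polymer: 100/1.08 = 92.5926
  filler: 20.9/1.92 = 10.8854
  plasticizer: 5.5/1.03 = 5.3398
  zinc oxide: 7.2/5.6 = 1.2857
Sum of volumes = 110.1035
SG = 133.6 / 110.1035 = 1.213

SG = 1.213


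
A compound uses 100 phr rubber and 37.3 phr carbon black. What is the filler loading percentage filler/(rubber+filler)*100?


Filler % = filler / (rubber + filler) * 100
= 37.3 / (100 + 37.3) * 100
= 37.3 / 137.3 * 100
= 27.17%

27.17%


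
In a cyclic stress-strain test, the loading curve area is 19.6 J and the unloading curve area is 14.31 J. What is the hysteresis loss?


Hysteresis loss = loading - unloading
= 19.6 - 14.31
= 5.29 J

5.29 J


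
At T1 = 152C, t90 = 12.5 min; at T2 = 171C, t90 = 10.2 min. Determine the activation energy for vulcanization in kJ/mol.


T1 = 425.15 K, T2 = 444.15 K
1/T1 - 1/T2 = 1.0062e-04
ln(t1/t2) = ln(12.5/10.2) = 0.2033
Ea = 8.314 * 0.2033 / 1.0062e-04 = 16801.6936 J/mol
Ea = 16.8 kJ/mol

16.8 kJ/mol


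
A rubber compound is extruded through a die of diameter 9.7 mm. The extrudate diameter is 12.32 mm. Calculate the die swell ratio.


Die swell ratio = D_extrudate / D_die
= 12.32 / 9.7
= 1.27

Die swell = 1.27


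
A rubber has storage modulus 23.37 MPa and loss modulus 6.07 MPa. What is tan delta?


tan delta = E'' / E'
= 6.07 / 23.37
= 0.2597

tan delta = 0.2597


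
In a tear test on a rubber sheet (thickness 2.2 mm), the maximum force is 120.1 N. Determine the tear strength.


Tear strength = force / thickness
= 120.1 / 2.2
= 54.59 N/mm

54.59 N/mm


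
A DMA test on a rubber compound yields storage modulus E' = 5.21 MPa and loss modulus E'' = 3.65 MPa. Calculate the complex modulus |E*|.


|E*| = sqrt(E'^2 + E''^2)
= sqrt(5.21^2 + 3.65^2)
= sqrt(27.1441 + 13.3225)
= 6.361 MPa

6.361 MPa


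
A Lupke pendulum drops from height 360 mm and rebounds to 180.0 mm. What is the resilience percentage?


Resilience = h_rebound / h_drop * 100
= 180.0 / 360 * 100
= 50.0%

50.0%


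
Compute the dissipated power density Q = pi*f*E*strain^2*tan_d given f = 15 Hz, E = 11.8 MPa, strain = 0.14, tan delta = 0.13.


Q = pi * f * E * strain^2 * tan_d
= pi * 15 * 11.8 * 0.14^2 * 0.13
= pi * 15 * 11.8 * 0.0196 * 0.13
= 1.4168

Q = 1.4168


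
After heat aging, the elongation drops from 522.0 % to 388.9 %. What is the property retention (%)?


Retention = aged / original * 100
= 388.9 / 522.0 * 100
= 74.5%

74.5%


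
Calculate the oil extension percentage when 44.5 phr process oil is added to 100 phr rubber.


Oil % = oil / (100 + oil) * 100
= 44.5 / (100 + 44.5) * 100
= 44.5 / 144.5 * 100
= 30.8%

30.8%


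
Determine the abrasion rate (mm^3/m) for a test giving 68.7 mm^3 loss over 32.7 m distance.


Rate = volume_loss / distance
= 68.7 / 32.7
= 2.101 mm^3/m

2.101 mm^3/m


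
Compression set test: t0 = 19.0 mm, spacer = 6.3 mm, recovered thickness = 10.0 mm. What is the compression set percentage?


CS = (t0 - recovered) / (t0 - ts) * 100
= (19.0 - 10.0) / (19.0 - 6.3) * 100
= 9.0 / 12.7 * 100
= 70.9%

70.9%


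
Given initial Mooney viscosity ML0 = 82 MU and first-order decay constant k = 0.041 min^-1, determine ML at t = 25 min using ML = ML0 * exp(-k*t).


ML = ML0 * exp(-k * t)
ML = 82 * exp(-0.041 * 25)
ML = 82 * 0.3588
ML = 29.42 MU

29.42 MU


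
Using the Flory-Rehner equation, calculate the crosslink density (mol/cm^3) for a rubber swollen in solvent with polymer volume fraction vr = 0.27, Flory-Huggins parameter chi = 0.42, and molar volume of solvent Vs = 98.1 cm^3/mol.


ln(1 - vr) = ln(1 - 0.27) = -0.3147
Numerator = -((-0.3147) + 0.27 + 0.42 * 0.27^2) = 0.0141
Denominator = 98.1 * (0.27^(1/3) - 0.27/2) = 50.1615
nu = 0.0141 / 50.1615 = 2.8095e-04 mol/cm^3

2.8095e-04 mol/cm^3


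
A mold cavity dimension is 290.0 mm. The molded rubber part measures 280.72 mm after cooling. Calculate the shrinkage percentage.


Shrinkage = (mold - part) / mold * 100
= (290.0 - 280.72) / 290.0 * 100
= 9.28 / 290.0 * 100
= 3.2%

3.2%


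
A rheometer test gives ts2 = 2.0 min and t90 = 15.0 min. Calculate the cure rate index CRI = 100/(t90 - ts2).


CRI = 100 / (t90 - ts2)
= 100 / (15.0 - 2.0)
= 100 / 13.0
= 7.69 min^-1

7.69 min^-1


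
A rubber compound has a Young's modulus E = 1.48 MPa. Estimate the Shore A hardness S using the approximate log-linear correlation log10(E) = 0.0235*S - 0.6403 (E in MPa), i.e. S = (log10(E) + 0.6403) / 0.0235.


log10(E) = 0.0235*S - 0.6403  =>  S = (log10(E) + 0.6403) / 0.0235
log10(1.48) = 0.170262
S = (0.170262 + 0.6403) / 0.0235 = 0.810562 / 0.0235
S = 34.5

Shore A = 34.5


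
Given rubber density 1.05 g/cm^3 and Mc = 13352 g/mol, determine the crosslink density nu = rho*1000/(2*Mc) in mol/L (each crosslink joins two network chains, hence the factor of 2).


nu = rho * 1000 / (2 * Mc)
nu = 1.05 * 1000 / (2 * 13352)
nu = 1050.0 / 26704
nu = 0.0393 mol/L

0.0393 mol/L


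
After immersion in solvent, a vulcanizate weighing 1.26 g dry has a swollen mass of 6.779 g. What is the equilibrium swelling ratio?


Q = W_swollen / W_dry
Q = 6.779 / 1.26
Q = 5.38

Q = 5.38


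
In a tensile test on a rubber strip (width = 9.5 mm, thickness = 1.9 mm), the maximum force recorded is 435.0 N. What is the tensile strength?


Area = width * thickness = 9.5 * 1.9 = 18.05 mm^2
TS = force / area = 435.0 / 18.05 = 24.1 MPa

24.1 MPa


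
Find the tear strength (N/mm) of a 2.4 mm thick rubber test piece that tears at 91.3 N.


Tear strength = force / thickness
= 91.3 / 2.4
= 38.04 N/mm

38.04 N/mm


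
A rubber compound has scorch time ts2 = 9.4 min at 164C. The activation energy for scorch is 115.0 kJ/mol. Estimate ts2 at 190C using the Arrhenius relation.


Convert temperatures: T1 = 164 + 273.15 = 437.15 K, T2 = 190 + 273.15 = 463.15 K
ts2_new = 9.4 * exp(115000 / 8.314 * (1/463.15 - 1/437.15))
1/T2 - 1/T1 = -1.2842e-04
ts2_new = 1.59 min

1.59 min


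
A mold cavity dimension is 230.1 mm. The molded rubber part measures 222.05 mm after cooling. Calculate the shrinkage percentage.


Shrinkage = (mold - part) / mold * 100
= (230.1 - 222.05) / 230.1 * 100
= 8.05 / 230.1 * 100
= 3.5%

3.5%


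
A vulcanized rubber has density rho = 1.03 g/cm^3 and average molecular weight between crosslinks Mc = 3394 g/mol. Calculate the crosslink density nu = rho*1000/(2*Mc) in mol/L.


nu = rho * 1000 / (2 * Mc)
nu = 1.03 * 1000 / (2 * 3394)
nu = 1030.0 / 6788
nu = 0.1517 mol/L

0.1517 mol/L


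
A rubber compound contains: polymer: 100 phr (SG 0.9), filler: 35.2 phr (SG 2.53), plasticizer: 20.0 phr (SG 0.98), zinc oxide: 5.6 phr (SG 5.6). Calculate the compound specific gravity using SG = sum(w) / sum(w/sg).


Sum of weights = 160.8
Volume contributions:
  polymer: 100/0.9 = 111.1111
  filler: 35.2/2.53 = 13.9130
  plasticizer: 20.0/0.98 = 20.4082
  zinc oxide: 5.6/5.6 = 1.0000
Sum of volumes = 146.4323
SG = 160.8 / 146.4323 = 1.098

SG = 1.098


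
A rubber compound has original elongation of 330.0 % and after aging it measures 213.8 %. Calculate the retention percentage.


Retention = aged / original * 100
= 213.8 / 330.0 * 100
= 64.8%

64.8%


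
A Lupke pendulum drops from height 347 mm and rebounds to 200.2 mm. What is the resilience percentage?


Resilience = h_rebound / h_drop * 100
= 200.2 / 347 * 100
= 57.7%

57.7%


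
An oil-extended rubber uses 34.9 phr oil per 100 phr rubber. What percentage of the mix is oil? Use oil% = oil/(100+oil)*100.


Oil % = oil / (100 + oil) * 100
= 34.9 / (100 + 34.9) * 100
= 34.9 / 134.9 * 100
= 25.87%

25.87%


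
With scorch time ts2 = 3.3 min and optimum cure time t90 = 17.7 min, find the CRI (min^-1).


CRI = 100 / (t90 - ts2)
= 100 / (17.7 - 3.3)
= 100 / 14.4
= 6.94 min^-1

6.94 min^-1


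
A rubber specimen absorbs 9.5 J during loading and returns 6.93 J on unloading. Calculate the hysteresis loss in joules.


Hysteresis loss = loading - unloading
= 9.5 - 6.93
= 2.57 J

2.57 J


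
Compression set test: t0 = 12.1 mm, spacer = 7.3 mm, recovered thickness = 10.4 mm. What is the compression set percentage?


CS = (t0 - recovered) / (t0 - ts) * 100
= (12.1 - 10.4) / (12.1 - 7.3) * 100
= 1.7 / 4.8 * 100
= 35.4%

35.4%


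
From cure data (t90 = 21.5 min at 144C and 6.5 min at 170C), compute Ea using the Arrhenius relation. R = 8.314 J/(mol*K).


T1 = 417.15 K, T2 = 443.15 K
1/T1 - 1/T2 = 1.4065e-04
ln(t1/t2) = ln(21.5/6.5) = 1.1963
Ea = 8.314 * 1.1963 / 1.4065e-04 = 70713.4294 J/mol
Ea = 70.71 kJ/mol

70.71 kJ/mol


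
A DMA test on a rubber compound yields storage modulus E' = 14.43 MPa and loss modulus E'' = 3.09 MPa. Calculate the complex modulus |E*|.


|E*| = sqrt(E'^2 + E''^2)
= sqrt(14.43^2 + 3.09^2)
= sqrt(208.2249 + 9.5481)
= 14.757 MPa

14.757 MPa


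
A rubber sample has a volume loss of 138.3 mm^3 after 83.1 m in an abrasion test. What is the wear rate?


Rate = volume_loss / distance
= 138.3 / 83.1
= 1.664 mm^3/m

1.664 mm^3/m


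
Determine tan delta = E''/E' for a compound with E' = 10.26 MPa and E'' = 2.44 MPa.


tan delta = E'' / E'
= 2.44 / 10.26
= 0.2378

tan delta = 0.2378


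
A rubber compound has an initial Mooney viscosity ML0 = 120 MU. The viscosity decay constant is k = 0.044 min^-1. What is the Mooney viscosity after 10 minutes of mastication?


ML = ML0 * exp(-k * t)
ML = 120 * exp(-0.044 * 10)
ML = 120 * 0.6440
ML = 77.28 MU

77.28 MU


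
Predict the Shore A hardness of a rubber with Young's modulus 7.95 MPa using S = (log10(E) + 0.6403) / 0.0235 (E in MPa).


log10(E) = 0.0235*S - 0.6403  =>  S = (log10(E) + 0.6403) / 0.0235
log10(7.95) = 0.900367
S = (0.900367 + 0.6403) / 0.0235 = 1.540667 / 0.0235
S = 65.6

Shore A = 65.6


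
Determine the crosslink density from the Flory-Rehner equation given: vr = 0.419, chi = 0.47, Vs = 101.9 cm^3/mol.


ln(1 - vr) = ln(1 - 0.419) = -0.5430
Numerator = -((-0.5430) + 0.419 + 0.47 * 0.419^2) = 0.0415
Denominator = 101.9 * (0.419^(1/3) - 0.419/2) = 54.9029
nu = 0.0415 / 54.9029 = 7.5571e-04 mol/cm^3

7.5571e-04 mol/cm^3


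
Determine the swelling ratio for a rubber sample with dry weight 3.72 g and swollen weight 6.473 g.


Q = W_swollen / W_dry
Q = 6.473 / 3.72
Q = 1.74

Q = 1.74


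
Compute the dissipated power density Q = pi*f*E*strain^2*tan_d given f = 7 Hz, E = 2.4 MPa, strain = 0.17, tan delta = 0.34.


Q = pi * f * E * strain^2 * tan_d
= pi * 7 * 2.4 * 0.17^2 * 0.34
= pi * 7 * 2.4 * 0.0289 * 0.34
= 0.5186

Q = 0.5186


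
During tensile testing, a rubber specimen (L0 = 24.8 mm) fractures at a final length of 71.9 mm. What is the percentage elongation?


Elongation = (Lf - L0) / L0 * 100
= (71.9 - 24.8) / 24.8 * 100
= 47.1 / 24.8 * 100
= 189.9%

189.9%


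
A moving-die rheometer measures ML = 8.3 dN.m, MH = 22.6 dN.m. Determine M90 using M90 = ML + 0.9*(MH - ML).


M90 = ML + 0.9 * (MH - ML)
M90 = 8.3 + 0.9 * (22.6 - 8.3)
M90 = 8.3 + 0.9 * 14.3
M90 = 21.17 dN.m

21.17 dN.m


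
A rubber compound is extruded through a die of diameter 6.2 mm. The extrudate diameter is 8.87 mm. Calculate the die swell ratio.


Die swell ratio = D_extrudate / D_die
= 8.87 / 6.2
= 1.431

Die swell = 1.431


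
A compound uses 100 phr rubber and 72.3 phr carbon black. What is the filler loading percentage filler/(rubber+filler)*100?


Filler % = filler / (rubber + filler) * 100
= 72.3 / (100 + 72.3) * 100
= 72.3 / 172.3 * 100
= 41.96%

41.96%


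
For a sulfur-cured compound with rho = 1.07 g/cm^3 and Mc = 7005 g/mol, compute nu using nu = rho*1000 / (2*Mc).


nu = rho * 1000 / (2 * Mc)
nu = 1.07 * 1000 / (2 * 7005)
nu = 1070.0 / 14010
nu = 0.0764 mol/L

0.0764 mol/L


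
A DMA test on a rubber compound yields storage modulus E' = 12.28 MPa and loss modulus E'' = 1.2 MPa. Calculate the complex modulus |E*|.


|E*| = sqrt(E'^2 + E''^2)
= sqrt(12.28^2 + 1.2^2)
= sqrt(150.7984 + 1.4400)
= 12.338 MPa

12.338 MPa


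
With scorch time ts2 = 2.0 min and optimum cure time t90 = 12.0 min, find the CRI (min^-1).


CRI = 100 / (t90 - ts2)
= 100 / (12.0 - 2.0)
= 100 / 10.0
= 10.0 min^-1

10.0 min^-1


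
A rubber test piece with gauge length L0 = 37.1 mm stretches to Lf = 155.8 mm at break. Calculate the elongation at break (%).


Elongation = (Lf - L0) / L0 * 100
= (155.8 - 37.1) / 37.1 * 100
= 118.7 / 37.1 * 100
= 319.9%

319.9%


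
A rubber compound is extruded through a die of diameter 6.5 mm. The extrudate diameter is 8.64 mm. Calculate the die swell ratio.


Die swell ratio = D_extrudate / D_die
= 8.64 / 6.5
= 1.329

Die swell = 1.329


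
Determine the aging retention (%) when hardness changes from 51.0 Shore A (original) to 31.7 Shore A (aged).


Retention = aged / original * 100
= 31.7 / 51.0 * 100
= 62.2%

62.2%


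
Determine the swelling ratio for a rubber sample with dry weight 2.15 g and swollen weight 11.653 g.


Q = W_swollen / W_dry
Q = 11.653 / 2.15
Q = 5.42

Q = 5.42


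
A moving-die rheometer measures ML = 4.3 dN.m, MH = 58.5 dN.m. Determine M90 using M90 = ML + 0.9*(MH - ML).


M90 = ML + 0.9 * (MH - ML)
M90 = 4.3 + 0.9 * (58.5 - 4.3)
M90 = 4.3 + 0.9 * 54.2
M90 = 53.08 dN.m

53.08 dN.m


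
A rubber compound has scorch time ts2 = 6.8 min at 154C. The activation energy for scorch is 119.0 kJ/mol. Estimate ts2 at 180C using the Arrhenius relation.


Convert temperatures: T1 = 154 + 273.15 = 427.15 K, T2 = 180 + 273.15 = 453.15 K
ts2_new = 6.8 * exp(119000 / 8.314 * (1/453.15 - 1/427.15))
1/T2 - 1/T1 = -1.3432e-04
ts2_new = 0.99 min

0.99 min


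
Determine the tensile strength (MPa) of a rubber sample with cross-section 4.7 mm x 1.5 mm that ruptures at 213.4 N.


Area = width * thickness = 4.7 * 1.5 = 7.05 mm^2
TS = force / area = 213.4 / 7.05 = 30.27 MPa

30.27 MPa


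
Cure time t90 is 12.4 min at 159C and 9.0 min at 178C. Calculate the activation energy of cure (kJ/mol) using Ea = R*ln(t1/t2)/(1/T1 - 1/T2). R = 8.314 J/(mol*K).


T1 = 432.15 K, T2 = 451.15 K
1/T1 - 1/T2 = 9.7454e-05
ln(t1/t2) = ln(12.4/9.0) = 0.3205
Ea = 8.314 * 0.3205 / 9.7454e-05 = 27340.2101 J/mol
Ea = 27.34 kJ/mol

27.34 kJ/mol


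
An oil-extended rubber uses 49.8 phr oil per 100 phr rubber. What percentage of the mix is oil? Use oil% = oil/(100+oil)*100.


Oil % = oil / (100 + oil) * 100
= 49.8 / (100 + 49.8) * 100
= 49.8 / 149.8 * 100
= 33.24%

33.24%


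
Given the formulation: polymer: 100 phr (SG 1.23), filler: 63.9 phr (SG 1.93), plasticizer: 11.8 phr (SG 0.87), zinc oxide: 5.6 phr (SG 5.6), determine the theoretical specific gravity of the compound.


Sum of weights = 181.3
Volume contributions:
  polymer: 100/1.23 = 81.3008
  filler: 63.9/1.93 = 33.1088
  plasticizer: 11.8/0.87 = 13.5632
  zinc oxide: 5.6/5.6 = 1.0000
Sum of volumes = 128.9728
SG = 181.3 / 128.9728 = 1.406

SG = 1.406


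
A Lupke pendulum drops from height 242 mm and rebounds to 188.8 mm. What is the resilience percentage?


Resilience = h_rebound / h_drop * 100
= 188.8 / 242 * 100
= 78.0%

78.0%


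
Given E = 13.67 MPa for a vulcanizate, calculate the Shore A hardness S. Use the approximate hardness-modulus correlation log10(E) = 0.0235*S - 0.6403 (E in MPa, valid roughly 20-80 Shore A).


log10(E) = 0.0235*S - 0.6403  =>  S = (log10(E) + 0.6403) / 0.0235
log10(13.67) = 1.135769
S = (1.135769 + 0.6403) / 0.0235 = 1.776069 / 0.0235
S = 75.6

Shore A = 75.6


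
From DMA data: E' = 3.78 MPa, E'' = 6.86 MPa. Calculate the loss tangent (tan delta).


tan delta = E'' / E'
= 6.86 / 3.78
= 1.8148

tan delta = 1.8148


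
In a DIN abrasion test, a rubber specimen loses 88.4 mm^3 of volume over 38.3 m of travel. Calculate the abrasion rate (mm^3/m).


Rate = volume_loss / distance
= 88.4 / 38.3
= 2.308 mm^3/m

2.308 mm^3/m


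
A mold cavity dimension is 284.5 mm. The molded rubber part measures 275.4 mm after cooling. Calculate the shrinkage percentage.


Shrinkage = (mold - part) / mold * 100
= (284.5 - 275.4) / 284.5 * 100
= 9.1 / 284.5 * 100
= 3.2%

3.2%


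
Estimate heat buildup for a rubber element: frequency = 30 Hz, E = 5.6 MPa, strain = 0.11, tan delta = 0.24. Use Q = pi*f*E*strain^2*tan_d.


Q = pi * f * E * strain^2 * tan_d
= pi * 30 * 5.6 * 0.11^2 * 0.24
= pi * 30 * 5.6 * 0.0121 * 0.24
= 1.5327

Q = 1.5327


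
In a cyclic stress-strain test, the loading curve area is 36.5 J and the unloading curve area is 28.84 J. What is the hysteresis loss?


Hysteresis loss = loading - unloading
= 36.5 - 28.84
= 7.66 J

7.66 J


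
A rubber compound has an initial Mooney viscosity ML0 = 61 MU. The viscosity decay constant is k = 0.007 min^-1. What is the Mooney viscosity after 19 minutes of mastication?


ML = ML0 * exp(-k * t)
ML = 61 * exp(-0.007 * 19)
ML = 61 * 0.8755
ML = 53.4 MU

53.4 MU


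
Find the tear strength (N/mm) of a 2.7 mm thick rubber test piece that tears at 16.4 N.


Tear strength = force / thickness
= 16.4 / 2.7
= 6.07 N/mm

6.07 N/mm


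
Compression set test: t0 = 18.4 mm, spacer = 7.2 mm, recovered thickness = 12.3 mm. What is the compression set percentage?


CS = (t0 - recovered) / (t0 - ts) * 100
= (18.4 - 12.3) / (18.4 - 7.2) * 100
= 6.1 / 11.2 * 100
= 54.5%

54.5%


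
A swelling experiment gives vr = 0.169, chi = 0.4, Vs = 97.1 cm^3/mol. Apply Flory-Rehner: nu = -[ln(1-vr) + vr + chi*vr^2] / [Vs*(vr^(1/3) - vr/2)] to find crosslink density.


ln(1 - vr) = ln(1 - 0.169) = -0.1851
Numerator = -((-0.1851) + 0.169 + 0.4 * 0.169^2) = 0.0047
Denominator = 97.1 * (0.169^(1/3) - 0.169/2) = 45.4795
nu = 0.0047 / 45.4795 = 1.0337e-04 mol/cm^3

1.0337e-04 mol/cm^3


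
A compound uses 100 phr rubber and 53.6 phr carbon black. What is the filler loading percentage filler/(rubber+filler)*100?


Filler % = filler / (rubber + filler) * 100
= 53.6 / (100 + 53.6) * 100
= 53.6 / 153.6 * 100
= 34.9%

34.9%


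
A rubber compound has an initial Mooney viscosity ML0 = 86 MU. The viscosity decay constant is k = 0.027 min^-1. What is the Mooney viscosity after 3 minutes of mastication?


ML = ML0 * exp(-k * t)
ML = 86 * exp(-0.027 * 3)
ML = 86 * 0.9222
ML = 79.31 MU

79.31 MU


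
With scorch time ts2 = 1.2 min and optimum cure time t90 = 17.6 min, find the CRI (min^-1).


CRI = 100 / (t90 - ts2)
= 100 / (17.6 - 1.2)
= 100 / 16.4
= 6.1 min^-1

6.1 min^-1


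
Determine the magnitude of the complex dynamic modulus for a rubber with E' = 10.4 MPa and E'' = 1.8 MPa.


|E*| = sqrt(E'^2 + E''^2)
= sqrt(10.4^2 + 1.8^2)
= sqrt(108.1600 + 3.2400)
= 10.555 MPa

10.555 MPa


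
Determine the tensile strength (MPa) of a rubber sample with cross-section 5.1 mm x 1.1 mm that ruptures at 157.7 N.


Area = width * thickness = 5.1 * 1.1 = 5.61 mm^2
TS = force / area = 157.7 / 5.61 = 28.11 MPa

28.11 MPa


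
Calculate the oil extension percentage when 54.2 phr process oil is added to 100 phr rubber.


Oil % = oil / (100 + oil) * 100
= 54.2 / (100 + 54.2) * 100
= 54.2 / 154.2 * 100
= 35.15%

35.15%


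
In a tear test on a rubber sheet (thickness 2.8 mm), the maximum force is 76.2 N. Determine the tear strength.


Tear strength = force / thickness
= 76.2 / 2.8
= 27.21 N/mm

27.21 N/mm


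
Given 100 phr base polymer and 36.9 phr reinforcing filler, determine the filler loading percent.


Filler % = filler / (rubber + filler) * 100
= 36.9 / (100 + 36.9) * 100
= 36.9 / 136.9 * 100
= 26.95%

26.95%


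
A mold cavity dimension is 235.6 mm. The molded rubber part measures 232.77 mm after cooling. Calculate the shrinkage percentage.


Shrinkage = (mold - part) / mold * 100
= (235.6 - 232.77) / 235.6 * 100
= 2.83 / 235.6 * 100
= 1.2%

1.2%


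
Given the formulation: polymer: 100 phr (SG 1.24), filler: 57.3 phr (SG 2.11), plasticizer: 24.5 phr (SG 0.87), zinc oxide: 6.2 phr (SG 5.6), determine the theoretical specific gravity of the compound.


Sum of weights = 188.0
Volume contributions:
  polymer: 100/1.24 = 80.6452
  filler: 57.3/2.11 = 27.1564
  plasticizer: 24.5/0.87 = 28.1609
  zinc oxide: 6.2/5.6 = 1.1071
Sum of volumes = 137.0696
SG = 188.0 / 137.0696 = 1.372

SG = 1.372


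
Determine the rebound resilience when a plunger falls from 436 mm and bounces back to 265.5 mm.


Resilience = h_rebound / h_drop * 100
= 265.5 / 436 * 100
= 60.9%

60.9%


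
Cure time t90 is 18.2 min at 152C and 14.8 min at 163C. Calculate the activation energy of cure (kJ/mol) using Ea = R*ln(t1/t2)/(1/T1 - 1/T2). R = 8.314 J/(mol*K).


T1 = 425.15 K, T2 = 436.15 K
1/T1 - 1/T2 = 5.9322e-05
ln(t1/t2) = ln(18.2/14.8) = 0.2068
Ea = 8.314 * 0.2068 / 5.9322e-05 = 28982.3901 J/mol
Ea = 28.98 kJ/mol

28.98 kJ/mol


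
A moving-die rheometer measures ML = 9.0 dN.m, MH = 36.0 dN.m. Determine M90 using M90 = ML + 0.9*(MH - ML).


M90 = ML + 0.9 * (MH - ML)
M90 = 9.0 + 0.9 * (36.0 - 9.0)
M90 = 9.0 + 0.9 * 27.0
M90 = 33.3 dN.m

33.3 dN.m


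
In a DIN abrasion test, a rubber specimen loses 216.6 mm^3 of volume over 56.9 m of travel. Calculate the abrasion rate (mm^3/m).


Rate = volume_loss / distance
= 216.6 / 56.9
= 3.807 mm^3/m

3.807 mm^3/m


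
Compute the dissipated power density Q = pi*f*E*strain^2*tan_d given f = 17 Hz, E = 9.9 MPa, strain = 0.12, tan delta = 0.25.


Q = pi * f * E * strain^2 * tan_d
= pi * 17 * 9.9 * 0.12^2 * 0.25
= pi * 17 * 9.9 * 0.0144 * 0.25
= 1.9034

Q = 1.9034


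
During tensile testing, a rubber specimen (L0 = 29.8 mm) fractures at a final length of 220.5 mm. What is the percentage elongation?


Elongation = (Lf - L0) / L0 * 100
= (220.5 - 29.8) / 29.8 * 100
= 190.7 / 29.8 * 100
= 639.9%

639.9%


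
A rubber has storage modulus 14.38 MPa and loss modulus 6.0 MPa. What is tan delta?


tan delta = E'' / E'
= 6.0 / 14.38
= 0.4172

tan delta = 0.4172


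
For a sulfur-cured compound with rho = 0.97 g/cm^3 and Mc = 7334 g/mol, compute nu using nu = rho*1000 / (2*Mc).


nu = rho * 1000 / (2 * Mc)
nu = 0.97 * 1000 / (2 * 7334)
nu = 970.0 / 14668
nu = 0.0661 mol/L

0.0661 mol/L


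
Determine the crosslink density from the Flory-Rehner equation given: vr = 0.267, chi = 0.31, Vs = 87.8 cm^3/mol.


ln(1 - vr) = ln(1 - 0.267) = -0.3106
Numerator = -((-0.3106) + 0.267 + 0.31 * 0.267^2) = 0.0215
Denominator = 87.8 * (0.267^(1/3) - 0.267/2) = 44.8155
nu = 0.0215 / 44.8155 = 4.7997e-04 mol/cm^3

4.7997e-04 mol/cm^3


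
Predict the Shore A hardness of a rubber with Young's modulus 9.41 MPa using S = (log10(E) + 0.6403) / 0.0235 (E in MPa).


log10(E) = 0.0235*S - 0.6403  =>  S = (log10(E) + 0.6403) / 0.0235
log10(9.41) = 0.973590
S = (0.973590 + 0.6403) / 0.0235 = 1.613890 / 0.0235
S = 68.7

Shore A = 68.7


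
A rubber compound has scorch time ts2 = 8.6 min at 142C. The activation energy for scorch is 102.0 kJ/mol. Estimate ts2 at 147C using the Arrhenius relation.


Convert temperatures: T1 = 142 + 273.15 = 415.15 K, T2 = 147 + 273.15 = 420.15 K
ts2_new = 8.6 * exp(102000 / 8.314 * (1/420.15 - 1/415.15))
1/T2 - 1/T1 = -2.8666e-05
ts2_new = 6.05 min

6.05 min


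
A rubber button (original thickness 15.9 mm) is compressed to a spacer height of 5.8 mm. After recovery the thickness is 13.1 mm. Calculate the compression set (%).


CS = (t0 - recovered) / (t0 - ts) * 100
= (15.9 - 13.1) / (15.9 - 5.8) * 100
= 2.8 / 10.1 * 100
= 27.7%

27.7%


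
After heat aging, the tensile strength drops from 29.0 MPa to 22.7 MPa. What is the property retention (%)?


Retention = aged / original * 100
= 22.7 / 29.0 * 100
= 78.3%

78.3%


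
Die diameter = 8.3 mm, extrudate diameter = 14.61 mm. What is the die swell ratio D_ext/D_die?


Die swell ratio = D_extrudate / D_die
= 14.61 / 8.3
= 1.76

Die swell = 1.76


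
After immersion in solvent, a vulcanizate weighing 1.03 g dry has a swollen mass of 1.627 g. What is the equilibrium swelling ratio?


Q = W_swollen / W_dry
Q = 1.627 / 1.03
Q = 1.58

Q = 1.58


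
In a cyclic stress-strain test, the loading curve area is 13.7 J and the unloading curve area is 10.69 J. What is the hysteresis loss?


Hysteresis loss = loading - unloading
= 13.7 - 10.69
= 3.01 J

3.01 J


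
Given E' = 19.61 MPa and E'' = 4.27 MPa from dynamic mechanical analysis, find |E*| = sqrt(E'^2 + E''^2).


|E*| = sqrt(E'^2 + E''^2)
= sqrt(19.61^2 + 4.27^2)
= sqrt(384.5521 + 18.2329)
= 20.07 MPa

20.07 MPa
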